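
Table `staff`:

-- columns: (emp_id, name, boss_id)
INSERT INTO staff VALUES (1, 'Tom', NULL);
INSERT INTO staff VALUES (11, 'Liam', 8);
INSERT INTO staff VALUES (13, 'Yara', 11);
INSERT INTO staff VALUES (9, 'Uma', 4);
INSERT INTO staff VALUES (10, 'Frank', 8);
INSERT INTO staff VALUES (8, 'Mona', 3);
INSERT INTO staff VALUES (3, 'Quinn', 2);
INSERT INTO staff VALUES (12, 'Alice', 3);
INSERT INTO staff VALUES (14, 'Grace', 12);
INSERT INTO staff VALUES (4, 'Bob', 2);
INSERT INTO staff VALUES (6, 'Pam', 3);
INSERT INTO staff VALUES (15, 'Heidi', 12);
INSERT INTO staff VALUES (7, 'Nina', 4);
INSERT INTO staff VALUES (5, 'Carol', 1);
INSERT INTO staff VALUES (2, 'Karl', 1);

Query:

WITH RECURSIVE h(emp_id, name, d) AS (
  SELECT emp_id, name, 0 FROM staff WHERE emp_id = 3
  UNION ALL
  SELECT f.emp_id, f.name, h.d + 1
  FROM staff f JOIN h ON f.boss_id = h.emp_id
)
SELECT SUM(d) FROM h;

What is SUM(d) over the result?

Base: emp_id=3 (Quinn) at d 0.
Iteration 1: rows with boss_id in {3} -> Pam (id 6, d 1), Mona (id 8, d 1), Alice (id 12, d 1).
Iteration 2: rows with boss_id in {6,8,12} -> Frank (id 10, d 2), Liam (id 11, d 2), Grace (id 14, d 2), Heidi (id 15, d 2).
Iteration 3: rows with boss_id in {10,11,14,15} -> Yara (id 13, d 3).
Iteration 4: no rows with boss_id in {13}; recursion stops.
SUM(d) = 0 + 1 + 1 + 1 + 2 + 2 + 2 + 2 + 3 = 14.

14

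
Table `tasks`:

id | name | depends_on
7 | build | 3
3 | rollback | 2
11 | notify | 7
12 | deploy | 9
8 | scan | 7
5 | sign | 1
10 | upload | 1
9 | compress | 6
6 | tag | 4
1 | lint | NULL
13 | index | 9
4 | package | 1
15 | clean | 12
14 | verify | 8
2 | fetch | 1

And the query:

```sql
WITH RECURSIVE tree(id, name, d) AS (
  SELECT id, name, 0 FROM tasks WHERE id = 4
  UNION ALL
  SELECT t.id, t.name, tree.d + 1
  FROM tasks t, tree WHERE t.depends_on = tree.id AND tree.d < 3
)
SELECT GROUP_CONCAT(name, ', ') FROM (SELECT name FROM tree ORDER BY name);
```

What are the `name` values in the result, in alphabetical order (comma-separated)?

Base: id=4 (package) at d 0.
Iteration 1: rows with depends_on in {4} -> tag (id 6, d 1).
Iteration 2: rows with depends_on in {6} -> compress (id 9, d 2).
Iteration 3: rows with depends_on in {9} -> deploy (id 12, d 3), index (id 13, d 3).
Iteration 4: d < 3 fails for all current rows; recursion stops.

compress, deploy, index, package, tag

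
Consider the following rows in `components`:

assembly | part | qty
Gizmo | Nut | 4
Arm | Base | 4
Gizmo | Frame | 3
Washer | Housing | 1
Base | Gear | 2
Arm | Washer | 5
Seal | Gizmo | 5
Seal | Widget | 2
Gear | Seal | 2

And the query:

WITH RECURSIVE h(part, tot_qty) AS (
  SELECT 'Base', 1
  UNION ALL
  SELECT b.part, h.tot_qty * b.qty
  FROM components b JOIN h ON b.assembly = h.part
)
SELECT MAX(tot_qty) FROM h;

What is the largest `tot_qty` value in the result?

80

Base: (Base, tot_qty=1).
Iteration 1: components of {Base} -> Gear = 1*2 = 2.
Iteration 2: components of {Gear} -> Seal = 2*2 = 4.
Iteration 3: components of {Seal} -> Gizmo = 4*5 = 20, Widget = 4*2 = 8.
Iteration 4: components of {Gizmo,Widget} -> Frame = 20*3 = 60, Nut = 20*4 = 80.
Iteration 5: no further components; recursion stops.
tot_qty values: 1, 2, 4, 8, 20, 80, 60; the maximum is 80.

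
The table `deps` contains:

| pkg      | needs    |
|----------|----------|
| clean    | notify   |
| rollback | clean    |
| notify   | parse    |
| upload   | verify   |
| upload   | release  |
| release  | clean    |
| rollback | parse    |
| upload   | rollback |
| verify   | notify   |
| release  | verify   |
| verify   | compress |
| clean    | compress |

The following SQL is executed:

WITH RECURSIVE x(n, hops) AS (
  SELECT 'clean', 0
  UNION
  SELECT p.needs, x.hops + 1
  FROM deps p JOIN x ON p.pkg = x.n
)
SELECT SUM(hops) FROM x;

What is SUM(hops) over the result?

Base: (clean, hops=0).
Iteration 1: edges from {clean} -> (compress, hops=1), (notify, hops=1).
Iteration 2: edges from {compress,notify} -> (parse, hops=2).
Iteration 3: no outgoing edges from {parse}; recursion stops.
SUM(hops) = 0 + 1 + 1 + 2 = 4.

4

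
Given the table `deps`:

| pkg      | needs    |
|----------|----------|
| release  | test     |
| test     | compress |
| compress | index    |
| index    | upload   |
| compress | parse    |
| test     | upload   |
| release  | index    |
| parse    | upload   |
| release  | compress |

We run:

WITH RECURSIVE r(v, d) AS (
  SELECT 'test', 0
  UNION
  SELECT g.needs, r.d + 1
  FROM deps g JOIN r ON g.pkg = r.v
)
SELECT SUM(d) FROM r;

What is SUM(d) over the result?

Base: (test, d=0).
Iteration 1: edges from {test} -> (compress, d=1), (upload, d=1).
Iteration 2: edges from {compress,upload} -> (index, d=2), (parse, d=2).
Iteration 3: edges from {index,parse} -> (upload, d=3). [UNION drops 1 duplicate row(s)]
Iteration 4: no outgoing edges from {upload}; recursion stops.
SUM(d) = 0 + 1 + 1 + 2 + 2 + 3 = 9.

9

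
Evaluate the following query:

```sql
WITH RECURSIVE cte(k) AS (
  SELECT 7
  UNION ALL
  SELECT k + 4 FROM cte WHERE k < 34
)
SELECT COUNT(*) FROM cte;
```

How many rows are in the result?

Base: k=7.
Iteration 1: 7 < 34 holds -> k = 7 + 4 = 11.
Iteration 2: 11 < 34 holds -> k = 11 + 4 = 15.
Iteration 3: 15 < 34 holds -> k = 15 + 4 = 19.
Iteration 4: 19 < 34 holds -> k = 19 + 4 = 23.
Iteration 5: 23 < 34 holds -> k = 23 + 4 = 27.
Iteration 6: 27 < 34 holds -> k = 27 + 4 = 31.
Iteration 7: 31 < 34 holds -> k = 31 + 4 = 35.
Iteration 8: 35 < 34 fails; recursion stops.
Total rows emitted: 8.

8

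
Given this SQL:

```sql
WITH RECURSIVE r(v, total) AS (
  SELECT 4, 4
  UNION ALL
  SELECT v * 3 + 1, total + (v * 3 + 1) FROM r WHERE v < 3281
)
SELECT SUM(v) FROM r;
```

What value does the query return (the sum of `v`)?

14756

Base: v=4, total=4.
Iteration 1: 4 < 3281 holds -> v = 4 * 3 + 1 = 13, total = 4 + 13 = 17.
Iteration 2: 13 < 3281 holds -> v = 13 * 3 + 1 = 40, total = 17 + 40 = 57.
Iteration 3: 40 < 3281 holds -> v = 40 * 3 + 1 = 121, total = 57 + 121 = 178.
Iteration 4: 121 < 3281 holds -> v = 121 * 3 + 1 = 364, total = 178 + 364 = 542.
Iteration 5: 364 < 3281 holds -> v = 364 * 3 + 1 = 1093, total = 542 + 1093 = 1635.
Iteration 6: 1093 < 3281 holds -> v = 1093 * 3 + 1 = 3280, total = 1635 + 3280 = 4915.
Iteration 7: 3280 < 3281 holds -> v = 3280 * 3 + 1 = 9841, total = 4915 + 9841 = 14756.
Iteration 8: 9841 < 3281 fails; recursion stops.
SUM(v) = 4 + 13 + 40 + 121 + 364 + 1093 + 3280 + 9841 = 14756.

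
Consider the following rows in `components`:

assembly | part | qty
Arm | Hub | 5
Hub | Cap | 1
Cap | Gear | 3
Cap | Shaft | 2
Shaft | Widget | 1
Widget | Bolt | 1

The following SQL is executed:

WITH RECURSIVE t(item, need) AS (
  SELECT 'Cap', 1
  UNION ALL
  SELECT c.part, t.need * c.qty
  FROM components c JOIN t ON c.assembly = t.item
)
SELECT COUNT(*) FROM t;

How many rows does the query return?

Base: (Cap, need=1).
Iteration 1: components of {Cap} -> Gear = 1*3 = 3, Shaft = 1*2 = 2.
Iteration 2: components of {Gear,Shaft} -> Widget = 2*1 = 2.
Iteration 3: components of {Widget} -> Bolt = 2*1 = 2.
Iteration 4: no further components; recursion stops.
Total rows emitted: 5.

5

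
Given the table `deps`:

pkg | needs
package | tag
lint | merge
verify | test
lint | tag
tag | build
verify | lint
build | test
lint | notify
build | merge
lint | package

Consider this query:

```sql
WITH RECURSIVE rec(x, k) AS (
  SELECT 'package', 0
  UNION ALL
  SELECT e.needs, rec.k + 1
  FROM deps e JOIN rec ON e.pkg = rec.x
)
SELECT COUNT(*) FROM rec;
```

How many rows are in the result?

5

Base: (package, k=0).
Iteration 1: edges from {package} -> (tag, k=1).
Iteration 2: edges from {tag} -> (build, k=2).
Iteration 3: edges from {build} -> (merge, k=3), (test, k=3).
Iteration 4: no outgoing edges from {merge,test}; recursion stops.
Total rows emitted: 5.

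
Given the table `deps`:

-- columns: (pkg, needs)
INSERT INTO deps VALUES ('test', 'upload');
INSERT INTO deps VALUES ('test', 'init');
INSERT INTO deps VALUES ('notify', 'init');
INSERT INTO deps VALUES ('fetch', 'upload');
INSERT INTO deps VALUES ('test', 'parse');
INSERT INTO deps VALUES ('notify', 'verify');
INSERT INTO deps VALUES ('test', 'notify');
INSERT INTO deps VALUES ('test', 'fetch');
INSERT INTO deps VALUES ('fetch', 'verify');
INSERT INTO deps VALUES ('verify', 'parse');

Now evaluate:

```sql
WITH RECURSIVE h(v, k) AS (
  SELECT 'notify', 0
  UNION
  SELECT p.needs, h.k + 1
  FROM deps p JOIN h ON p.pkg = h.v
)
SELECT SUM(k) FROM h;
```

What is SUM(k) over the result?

Base: (notify, k=0).
Iteration 1: edges from {notify} -> (init, k=1), (verify, k=1).
Iteration 2: edges from {init,verify} -> (parse, k=2).
Iteration 3: no outgoing edges from {parse}; recursion stops.
SUM(k) = 0 + 1 + 1 + 2 = 4.

4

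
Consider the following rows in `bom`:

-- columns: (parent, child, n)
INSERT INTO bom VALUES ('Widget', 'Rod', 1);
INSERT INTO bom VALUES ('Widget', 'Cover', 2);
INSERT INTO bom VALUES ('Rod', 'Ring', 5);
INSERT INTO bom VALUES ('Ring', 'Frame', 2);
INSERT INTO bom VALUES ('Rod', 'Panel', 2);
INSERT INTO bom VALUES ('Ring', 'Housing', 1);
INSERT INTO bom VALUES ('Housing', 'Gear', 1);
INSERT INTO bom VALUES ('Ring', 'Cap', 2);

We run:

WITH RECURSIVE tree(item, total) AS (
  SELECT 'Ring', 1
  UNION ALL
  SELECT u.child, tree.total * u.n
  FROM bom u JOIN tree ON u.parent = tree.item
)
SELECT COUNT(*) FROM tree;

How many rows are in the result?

Base: (Ring, total=1).
Iteration 1: components of {Ring} -> Cap = 1*2 = 2, Frame = 1*2 = 2, Housing = 1*1 = 1.
Iteration 2: components of {Cap,Frame,Housing} -> Gear = 1*1 = 1.
Iteration 3: no further components; recursion stops.
Total rows emitted: 5.

5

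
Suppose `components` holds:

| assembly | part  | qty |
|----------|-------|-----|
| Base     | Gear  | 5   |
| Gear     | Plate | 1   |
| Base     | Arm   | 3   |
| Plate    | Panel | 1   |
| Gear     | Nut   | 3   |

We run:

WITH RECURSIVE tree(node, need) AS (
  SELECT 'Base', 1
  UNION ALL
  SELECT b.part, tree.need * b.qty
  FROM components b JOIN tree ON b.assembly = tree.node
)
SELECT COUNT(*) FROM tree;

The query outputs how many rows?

Base: (Base, need=1).
Iteration 1: components of {Base} -> Arm = 1*3 = 3, Gear = 1*5 = 5.
Iteration 2: components of {Arm,Gear} -> Nut = 5*3 = 15, Plate = 5*1 = 5.
Iteration 3: components of {Nut,Plate} -> Panel = 5*1 = 5.
Iteration 4: no further components; recursion stops.
Total rows emitted: 6.

6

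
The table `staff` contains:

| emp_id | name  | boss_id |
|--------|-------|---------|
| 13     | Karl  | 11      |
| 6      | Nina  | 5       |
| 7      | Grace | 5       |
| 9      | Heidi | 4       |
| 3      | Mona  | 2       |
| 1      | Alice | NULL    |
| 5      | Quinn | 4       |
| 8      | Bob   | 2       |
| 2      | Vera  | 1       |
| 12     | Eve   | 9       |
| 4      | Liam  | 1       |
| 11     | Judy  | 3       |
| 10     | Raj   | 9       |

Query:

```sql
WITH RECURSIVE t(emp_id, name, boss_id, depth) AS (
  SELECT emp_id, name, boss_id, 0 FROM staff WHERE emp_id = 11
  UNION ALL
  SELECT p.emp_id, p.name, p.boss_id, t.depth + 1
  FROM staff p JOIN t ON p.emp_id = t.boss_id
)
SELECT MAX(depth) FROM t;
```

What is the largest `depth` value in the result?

Base: emp_id=11 (Judy), boss_id=3, depth 0.
Iteration 1: join on emp_id=3 -> Mona (id 3, boss_id=2, depth 1).
Iteration 2: join on emp_id=2 -> Vera (id 2, boss_id=1, depth 2).
Iteration 3: join on emp_id=1 -> Alice (id 1, boss_id=NULL, depth 3).
Iteration 4: boss_id is NULL; no match; recursion stops.
depth values: 0, 1, 2, 3; the maximum is 3.

3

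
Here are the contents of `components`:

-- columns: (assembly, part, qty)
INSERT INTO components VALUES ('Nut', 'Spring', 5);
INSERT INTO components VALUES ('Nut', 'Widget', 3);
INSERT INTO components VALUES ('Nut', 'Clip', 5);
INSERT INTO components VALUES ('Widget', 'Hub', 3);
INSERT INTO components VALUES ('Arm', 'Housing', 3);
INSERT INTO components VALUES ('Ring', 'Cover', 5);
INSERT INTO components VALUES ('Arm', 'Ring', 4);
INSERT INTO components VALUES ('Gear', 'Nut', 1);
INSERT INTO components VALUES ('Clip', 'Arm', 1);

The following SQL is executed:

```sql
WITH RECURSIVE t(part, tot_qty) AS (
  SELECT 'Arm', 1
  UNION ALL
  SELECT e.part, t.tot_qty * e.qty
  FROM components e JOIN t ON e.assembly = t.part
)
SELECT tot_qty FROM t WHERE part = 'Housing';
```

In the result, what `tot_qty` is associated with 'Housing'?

Base: (Arm, tot_qty=1).
Iteration 1: components of {Arm} -> Housing = 1*3 = 3, Ring = 1*4 = 4.
Iteration 2: components of {Housing,Ring} -> Cover = 4*5 = 20.
Iteration 3: no further components; recursion stops.

3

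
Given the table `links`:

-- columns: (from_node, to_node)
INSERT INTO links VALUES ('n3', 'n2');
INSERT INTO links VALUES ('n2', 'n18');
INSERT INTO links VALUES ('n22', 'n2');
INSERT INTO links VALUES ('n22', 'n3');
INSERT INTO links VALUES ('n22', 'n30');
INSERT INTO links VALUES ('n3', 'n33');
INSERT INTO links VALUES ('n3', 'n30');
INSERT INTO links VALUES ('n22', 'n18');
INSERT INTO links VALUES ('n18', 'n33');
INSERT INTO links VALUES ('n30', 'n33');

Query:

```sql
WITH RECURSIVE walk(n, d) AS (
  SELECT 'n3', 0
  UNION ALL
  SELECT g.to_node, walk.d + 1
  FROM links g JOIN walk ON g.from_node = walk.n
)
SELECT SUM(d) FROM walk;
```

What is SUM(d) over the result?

Base: (n3, d=0).
Iteration 1: edges from {n3} -> (n2, d=1), (n30, d=1), (n33, d=1).
Iteration 2: edges from {n2,n30,n33} -> (n18, d=2), (n33, d=2).
Iteration 3: edges from {n18,n33} -> (n33, d=3).
Iteration 4: no outgoing edges from {n33}; recursion stops.
SUM(d) = 0 + 1 + 1 + 1 + 2 + 2 + 3 = 10.

10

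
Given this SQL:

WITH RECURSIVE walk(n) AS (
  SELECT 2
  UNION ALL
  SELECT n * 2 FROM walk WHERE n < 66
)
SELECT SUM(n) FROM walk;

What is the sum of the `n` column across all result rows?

Base: n=2.
Iteration 1: 2 < 66 holds -> n = 2 * 2 = 4.
Iteration 2: 4 < 66 holds -> n = 4 * 2 = 8.
Iteration 3: 8 < 66 holds -> n = 8 * 2 = 16.
Iteration 4: 16 < 66 holds -> n = 16 * 2 = 32.
Iteration 5: 32 < 66 holds -> n = 32 * 2 = 64.
Iteration 6: 64 < 66 holds -> n = 64 * 2 = 128.
Iteration 7: 128 < 66 fails; recursion stops.
SUM(n) = 2 + 4 + 8 + 16 + 32 + 64 + 128 = 254.

254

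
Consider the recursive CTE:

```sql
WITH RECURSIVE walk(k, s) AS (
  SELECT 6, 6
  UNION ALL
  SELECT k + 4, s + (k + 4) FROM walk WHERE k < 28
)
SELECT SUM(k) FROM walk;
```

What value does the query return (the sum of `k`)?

Base: k=6, s=6.
Iteration 1: 6 < 28 holds -> k = 6 + 4 = 10, s = 6 + 10 = 16.
Iteration 2: 10 < 28 holds -> k = 10 + 4 = 14, s = 16 + 14 = 30.
Iteration 3: 14 < 28 holds -> k = 14 + 4 = 18, s = 30 + 18 = 48.
Iteration 4: 18 < 28 holds -> k = 18 + 4 = 22, s = 48 + 22 = 70.
Iteration 5: 22 < 28 holds -> k = 22 + 4 = 26, s = 70 + 26 = 96.
Iteration 6: 26 < 28 holds -> k = 26 + 4 = 30, s = 96 + 30 = 126.
Iteration 7: 30 < 28 fails; recursion stops.
SUM(k) = 6 + 10 + 14 + 18 + 22 + 26 + 30 = 126.

126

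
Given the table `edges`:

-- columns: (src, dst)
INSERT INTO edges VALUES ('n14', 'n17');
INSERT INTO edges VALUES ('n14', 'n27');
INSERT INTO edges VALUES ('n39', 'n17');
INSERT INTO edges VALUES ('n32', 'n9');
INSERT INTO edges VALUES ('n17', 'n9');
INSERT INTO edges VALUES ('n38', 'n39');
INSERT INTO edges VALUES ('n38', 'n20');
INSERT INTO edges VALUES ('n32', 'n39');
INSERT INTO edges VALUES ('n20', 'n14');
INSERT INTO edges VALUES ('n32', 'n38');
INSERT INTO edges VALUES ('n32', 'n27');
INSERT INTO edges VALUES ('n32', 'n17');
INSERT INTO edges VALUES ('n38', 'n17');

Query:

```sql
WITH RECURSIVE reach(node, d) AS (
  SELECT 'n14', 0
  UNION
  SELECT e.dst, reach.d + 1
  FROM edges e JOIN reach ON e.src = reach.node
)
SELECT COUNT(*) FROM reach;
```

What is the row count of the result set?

Base: (n14, d=0).
Iteration 1: edges from {n14} -> (n17, d=1), (n27, d=1).
Iteration 2: edges from {n17,n27} -> (n9, d=2).
Iteration 3: no outgoing edges from {n9}; recursion stops.
Total rows emitted: 4.

4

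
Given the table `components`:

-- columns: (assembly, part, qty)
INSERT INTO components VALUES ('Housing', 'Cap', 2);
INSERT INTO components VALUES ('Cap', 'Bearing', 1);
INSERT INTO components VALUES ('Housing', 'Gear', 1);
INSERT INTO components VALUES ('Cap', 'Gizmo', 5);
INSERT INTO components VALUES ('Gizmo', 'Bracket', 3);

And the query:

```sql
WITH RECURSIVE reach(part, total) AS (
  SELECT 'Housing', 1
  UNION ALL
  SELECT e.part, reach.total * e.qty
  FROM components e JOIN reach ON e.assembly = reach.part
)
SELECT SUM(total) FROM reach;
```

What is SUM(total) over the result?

Base: (Housing, total=1).
Iteration 1: components of {Housing} -> Cap = 1*2 = 2, Gear = 1*1 = 1.
Iteration 2: components of {Cap,Gear} -> Bearing = 2*1 = 2, Gizmo = 2*5 = 10.
Iteration 3: components of {Bearing,Gizmo} -> Bracket = 10*3 = 30.
Iteration 4: no further components; recursion stops.
SUM(total) = 1 + 2 + 1 + 2 + 10 + 30 = 46.

46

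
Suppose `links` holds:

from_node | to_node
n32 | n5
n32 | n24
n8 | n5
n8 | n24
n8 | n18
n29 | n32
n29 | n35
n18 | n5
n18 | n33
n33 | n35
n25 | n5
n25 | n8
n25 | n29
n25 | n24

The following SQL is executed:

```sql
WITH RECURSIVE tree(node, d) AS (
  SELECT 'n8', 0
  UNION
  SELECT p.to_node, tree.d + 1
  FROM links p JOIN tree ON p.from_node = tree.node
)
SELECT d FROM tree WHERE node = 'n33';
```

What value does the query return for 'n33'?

Base: (n8, d=0).
Iteration 1: edges from {n8} -> (n18, d=1), (n24, d=1), (n5, d=1).
Iteration 2: edges from {n18,n24,n5} -> (n33, d=2), (n5, d=2).
Iteration 3: edges from {n33,n5} -> (n35, d=3).
Iteration 4: no outgoing edges from {n35}; recursion stops.

2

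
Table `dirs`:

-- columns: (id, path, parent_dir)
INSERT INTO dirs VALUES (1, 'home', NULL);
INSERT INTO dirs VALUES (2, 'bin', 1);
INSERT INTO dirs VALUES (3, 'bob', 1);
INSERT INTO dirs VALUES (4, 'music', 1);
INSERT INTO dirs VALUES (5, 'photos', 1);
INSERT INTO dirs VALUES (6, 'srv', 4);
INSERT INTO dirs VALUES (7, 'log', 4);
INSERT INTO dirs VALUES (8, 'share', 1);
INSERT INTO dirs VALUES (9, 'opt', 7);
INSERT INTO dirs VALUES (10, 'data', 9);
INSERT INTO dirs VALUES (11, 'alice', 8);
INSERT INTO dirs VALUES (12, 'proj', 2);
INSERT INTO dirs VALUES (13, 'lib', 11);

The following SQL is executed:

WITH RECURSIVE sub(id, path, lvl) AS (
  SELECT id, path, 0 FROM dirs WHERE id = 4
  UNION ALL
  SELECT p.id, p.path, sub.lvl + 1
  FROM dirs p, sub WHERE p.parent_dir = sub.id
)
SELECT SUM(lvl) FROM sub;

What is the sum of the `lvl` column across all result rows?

Base: id=4 (music) at lvl 0.
Iteration 1: rows with parent_dir in {4} -> srv (id 6, lvl 1), log (id 7, lvl 1).
Iteration 2: rows with parent_dir in {6,7} -> opt (id 9, lvl 2).
Iteration 3: rows with parent_dir in {9} -> data (id 10, lvl 3).
Iteration 4: no rows with parent_dir in {10}; recursion stops.
SUM(lvl) = 0 + 1 + 1 + 2 + 3 = 7.

7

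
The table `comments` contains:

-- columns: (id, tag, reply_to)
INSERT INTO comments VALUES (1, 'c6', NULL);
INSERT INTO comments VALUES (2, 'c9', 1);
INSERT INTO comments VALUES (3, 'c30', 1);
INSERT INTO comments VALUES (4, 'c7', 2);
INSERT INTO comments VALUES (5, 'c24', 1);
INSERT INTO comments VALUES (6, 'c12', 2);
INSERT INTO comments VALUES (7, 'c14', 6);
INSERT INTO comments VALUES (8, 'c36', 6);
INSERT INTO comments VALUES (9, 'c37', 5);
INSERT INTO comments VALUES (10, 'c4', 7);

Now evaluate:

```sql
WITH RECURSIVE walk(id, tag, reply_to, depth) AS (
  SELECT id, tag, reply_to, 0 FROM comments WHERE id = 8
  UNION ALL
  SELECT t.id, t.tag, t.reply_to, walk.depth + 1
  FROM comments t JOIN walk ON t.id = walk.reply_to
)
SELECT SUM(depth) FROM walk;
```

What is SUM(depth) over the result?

6

Base: id=8 (c36), reply_to=6, depth 0.
Iteration 1: join on id=6 -> c12 (id 6, reply_to=2, depth 1).
Iteration 2: join on id=2 -> c9 (id 2, reply_to=1, depth 2).
Iteration 3: join on id=1 -> c6 (id 1, reply_to=NULL, depth 3).
Iteration 4: reply_to is NULL; no match; recursion stops.
SUM(depth) = 0 + 1 + 2 + 3 = 6.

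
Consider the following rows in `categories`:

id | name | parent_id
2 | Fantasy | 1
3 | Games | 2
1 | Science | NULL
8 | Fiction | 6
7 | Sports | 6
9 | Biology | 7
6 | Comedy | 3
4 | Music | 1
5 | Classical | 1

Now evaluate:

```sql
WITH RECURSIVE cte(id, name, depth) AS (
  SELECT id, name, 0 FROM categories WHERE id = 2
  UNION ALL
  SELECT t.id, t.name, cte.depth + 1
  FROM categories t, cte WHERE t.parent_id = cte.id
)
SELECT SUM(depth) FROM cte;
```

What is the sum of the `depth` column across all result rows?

Base: id=2 (Fantasy) at depth 0.
Iteration 1: rows with parent_id in {2} -> Games (id 3, depth 1).
Iteration 2: rows with parent_id in {3} -> Comedy (id 6, depth 2).
Iteration 3: rows with parent_id in {6} -> Sports (id 7, depth 3), Fiction (id 8, depth 3).
Iteration 4: rows with parent_id in {7,8} -> Biology (id 9, depth 4).
Iteration 5: no rows with parent_id in {9}; recursion stops.
SUM(depth) = 0 + 1 + 2 + 3 + 3 + 4 = 13.

13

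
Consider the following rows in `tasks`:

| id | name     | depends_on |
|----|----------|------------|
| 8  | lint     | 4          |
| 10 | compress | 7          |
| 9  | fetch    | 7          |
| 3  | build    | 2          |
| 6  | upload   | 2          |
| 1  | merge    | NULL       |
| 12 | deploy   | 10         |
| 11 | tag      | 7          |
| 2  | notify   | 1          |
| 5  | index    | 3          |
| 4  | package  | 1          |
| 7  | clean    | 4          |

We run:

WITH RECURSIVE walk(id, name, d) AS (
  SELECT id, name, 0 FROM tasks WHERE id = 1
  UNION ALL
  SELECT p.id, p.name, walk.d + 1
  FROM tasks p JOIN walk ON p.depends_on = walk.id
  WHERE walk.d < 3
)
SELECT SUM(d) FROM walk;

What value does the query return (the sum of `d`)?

Base: id=1 (merge) at d 0.
Iteration 1: rows with depends_on in {1} -> notify (id 2, d 1), package (id 4, d 1).
Iteration 2: rows with depends_on in {2,4} -> build (id 3, d 2), upload (id 6, d 2), clean (id 7, d 2), lint (id 8, d 2).
Iteration 3: rows with depends_on in {3,6,7,8} -> index (id 5, d 3), fetch (id 9, d 3), compress (id 10, d 3), tag (id 11, d 3).
Iteration 4: d < 3 fails for all current rows; recursion stops.
SUM(d) = 0 + 1 + 1 + 2 + 2 + 2 + 2 + 3 + 3 + 3 + 3 = 22.

22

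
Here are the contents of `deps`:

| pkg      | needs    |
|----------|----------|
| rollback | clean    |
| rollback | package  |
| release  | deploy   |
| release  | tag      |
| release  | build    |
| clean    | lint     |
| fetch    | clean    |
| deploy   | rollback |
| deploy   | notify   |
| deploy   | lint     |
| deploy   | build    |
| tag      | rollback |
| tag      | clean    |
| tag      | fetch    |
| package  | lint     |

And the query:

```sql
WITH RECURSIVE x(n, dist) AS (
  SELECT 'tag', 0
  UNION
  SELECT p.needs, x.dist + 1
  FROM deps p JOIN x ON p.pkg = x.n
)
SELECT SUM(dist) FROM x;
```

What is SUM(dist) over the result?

Base: (tag, dist=0).
Iteration 1: edges from {tag} -> (clean, dist=1), (fetch, dist=1), (rollback, dist=1).
Iteration 2: edges from {clean,fetch,rollback} -> (clean, dist=2), (lint, dist=2), (package, dist=2). [UNION drops 1 duplicate row(s)]
Iteration 3: edges from {clean,lint,package} -> (lint, dist=3). [UNION drops 1 duplicate row(s)]
Iteration 4: no outgoing edges from {lint}; recursion stops.
SUM(dist) = 0 + 1 + 1 + 1 + 2 + 2 + 2 + 3 = 12.

12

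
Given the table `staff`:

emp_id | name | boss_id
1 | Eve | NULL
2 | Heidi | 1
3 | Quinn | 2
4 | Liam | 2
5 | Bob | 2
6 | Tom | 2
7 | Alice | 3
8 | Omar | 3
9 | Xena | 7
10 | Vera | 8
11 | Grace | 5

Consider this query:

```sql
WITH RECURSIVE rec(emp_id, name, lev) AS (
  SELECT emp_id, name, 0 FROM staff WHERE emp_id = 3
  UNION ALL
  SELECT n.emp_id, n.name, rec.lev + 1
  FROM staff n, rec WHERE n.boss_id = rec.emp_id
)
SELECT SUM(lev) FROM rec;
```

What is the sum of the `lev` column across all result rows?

6

Base: emp_id=3 (Quinn) at lev 0.
Iteration 1: rows with boss_id in {3} -> Alice (id 7, lev 1), Omar (id 8, lev 1).
Iteration 2: rows with boss_id in {7,8} -> Xena (id 9, lev 2), Vera (id 10, lev 2).
Iteration 3: no rows with boss_id in {9,10}; recursion stops.
SUM(lev) = 0 + 1 + 1 + 2 + 2 = 6.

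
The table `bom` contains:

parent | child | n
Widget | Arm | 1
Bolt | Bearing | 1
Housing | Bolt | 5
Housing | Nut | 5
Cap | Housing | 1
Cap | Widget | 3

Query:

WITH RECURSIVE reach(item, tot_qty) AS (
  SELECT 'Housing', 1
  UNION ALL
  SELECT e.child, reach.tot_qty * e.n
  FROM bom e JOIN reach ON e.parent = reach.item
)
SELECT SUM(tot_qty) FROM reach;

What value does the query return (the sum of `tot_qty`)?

Base: (Housing, tot_qty=1).
Iteration 1: components of {Housing} -> Bolt = 1*5 = 5, Nut = 1*5 = 5.
Iteration 2: components of {Bolt,Nut} -> Bearing = 5*1 = 5.
Iteration 3: no further components; recursion stops.
SUM(tot_qty) = 1 + 5 + 5 + 5 = 16.

16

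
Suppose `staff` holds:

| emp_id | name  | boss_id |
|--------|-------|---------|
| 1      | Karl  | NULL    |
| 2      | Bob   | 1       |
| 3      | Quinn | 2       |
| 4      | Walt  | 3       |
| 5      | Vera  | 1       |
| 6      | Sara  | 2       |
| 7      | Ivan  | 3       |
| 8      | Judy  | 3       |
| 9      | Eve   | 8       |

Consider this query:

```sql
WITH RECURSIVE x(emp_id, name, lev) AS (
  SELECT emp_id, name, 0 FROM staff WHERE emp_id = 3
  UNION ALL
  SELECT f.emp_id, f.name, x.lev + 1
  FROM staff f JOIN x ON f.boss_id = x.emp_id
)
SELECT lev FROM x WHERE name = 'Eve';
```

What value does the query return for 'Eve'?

Base: emp_id=3 (Quinn) at lev 0.
Iteration 1: rows with boss_id in {3} -> Walt (id 4, lev 1), Ivan (id 7, lev 1), Judy (id 8, lev 1).
Iteration 2: rows with boss_id in {4,7,8} -> Eve (id 9, lev 2).
Iteration 3: no rows with boss_id in {9}; recursion stops.

2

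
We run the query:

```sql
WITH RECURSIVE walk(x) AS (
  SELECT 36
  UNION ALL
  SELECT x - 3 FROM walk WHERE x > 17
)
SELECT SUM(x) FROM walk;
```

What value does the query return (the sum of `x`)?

204

Base: x=36.
Iteration 1: 36 > 17 holds -> x = 36 - 3 = 33.
Iteration 2: 33 > 17 holds -> x = 33 - 3 = 30.
Iteration 3: 30 > 17 holds -> x = 30 - 3 = 27.
Iteration 4: 27 > 17 holds -> x = 27 - 3 = 24.
Iteration 5: 24 > 17 holds -> x = 24 - 3 = 21.
Iteration 6: 21 > 17 holds -> x = 21 - 3 = 18.
Iteration 7: 18 > 17 holds -> x = 18 - 3 = 15.
Iteration 8: 15 > 17 fails; recursion stops.
SUM(x) = 36 + 33 + 30 + 27 + 24 + 21 + 18 + 15 = 204.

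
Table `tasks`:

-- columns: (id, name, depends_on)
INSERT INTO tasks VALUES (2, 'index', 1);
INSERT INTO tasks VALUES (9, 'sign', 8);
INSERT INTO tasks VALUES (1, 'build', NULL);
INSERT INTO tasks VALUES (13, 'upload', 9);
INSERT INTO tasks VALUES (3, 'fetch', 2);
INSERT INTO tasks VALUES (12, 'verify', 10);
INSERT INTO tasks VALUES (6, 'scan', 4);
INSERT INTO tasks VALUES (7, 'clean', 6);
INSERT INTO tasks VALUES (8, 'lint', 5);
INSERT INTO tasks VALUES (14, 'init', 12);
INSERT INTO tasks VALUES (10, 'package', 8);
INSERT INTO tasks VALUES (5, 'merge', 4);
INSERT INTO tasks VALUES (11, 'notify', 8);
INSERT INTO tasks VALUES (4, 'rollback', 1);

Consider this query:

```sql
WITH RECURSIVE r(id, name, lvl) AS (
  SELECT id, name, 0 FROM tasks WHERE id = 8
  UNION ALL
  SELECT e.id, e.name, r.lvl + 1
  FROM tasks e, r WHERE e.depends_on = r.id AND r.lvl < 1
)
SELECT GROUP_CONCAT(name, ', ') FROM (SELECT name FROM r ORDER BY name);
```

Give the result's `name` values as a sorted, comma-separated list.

lint, notify, package, sign

Base: id=8 (lint) at lvl 0.
Iteration 1: rows with depends_on in {8} -> sign (id 9, lvl 1), package (id 10, lvl 1), notify (id 11, lvl 1).
Iteration 2: lvl < 1 fails for all current rows; recursion stops.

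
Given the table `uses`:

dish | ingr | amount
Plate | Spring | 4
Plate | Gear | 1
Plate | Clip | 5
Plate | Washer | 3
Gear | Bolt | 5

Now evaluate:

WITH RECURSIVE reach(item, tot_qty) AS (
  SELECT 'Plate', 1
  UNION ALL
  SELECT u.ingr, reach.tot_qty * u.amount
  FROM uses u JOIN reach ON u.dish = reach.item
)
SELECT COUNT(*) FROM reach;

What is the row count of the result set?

Base: (Plate, tot_qty=1).
Iteration 1: components of {Plate} -> Clip = 1*5 = 5, Gear = 1*1 = 1, Spring = 1*4 = 4, Washer = 1*3 = 3.
Iteration 2: components of {Clip,Gear,Spring,Washer} -> Bolt = 1*5 = 5.
Iteration 3: no further components; recursion stops.
Total rows emitted: 6.

6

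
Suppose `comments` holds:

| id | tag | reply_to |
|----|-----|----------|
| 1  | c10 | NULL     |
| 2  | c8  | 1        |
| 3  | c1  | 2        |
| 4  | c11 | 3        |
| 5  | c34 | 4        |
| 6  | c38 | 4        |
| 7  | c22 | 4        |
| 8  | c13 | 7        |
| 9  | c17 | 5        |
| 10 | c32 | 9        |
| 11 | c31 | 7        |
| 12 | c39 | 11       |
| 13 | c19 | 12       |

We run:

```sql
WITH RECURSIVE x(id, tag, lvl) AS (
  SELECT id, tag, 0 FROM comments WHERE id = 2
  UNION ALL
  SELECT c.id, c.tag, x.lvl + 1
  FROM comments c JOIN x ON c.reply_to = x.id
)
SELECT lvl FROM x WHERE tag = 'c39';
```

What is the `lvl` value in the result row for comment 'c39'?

Base: id=2 (c8) at lvl 0.
Iteration 1: rows with reply_to in {2} -> c1 (id 3, lvl 1).
Iteration 2: rows with reply_to in {3} -> c11 (id 4, lvl 2).
Iteration 3: rows with reply_to in {4} -> c34 (id 5, lvl 3), c38 (id 6, lvl 3), c22 (id 7, lvl 3).
Iteration 4: rows with reply_to in {5,6,7} -> c13 (id 8, lvl 4), c17 (id 9, lvl 4), c31 (id 11, lvl 4).
Iteration 5: rows with reply_to in {8,9,11} -> c32 (id 10, lvl 5), c39 (id 12, lvl 5).
Iteration 6: rows with reply_to in {10,12} -> c19 (id 13, lvl 6).
Iteration 7: no rows with reply_to in {13}; recursion stops.

5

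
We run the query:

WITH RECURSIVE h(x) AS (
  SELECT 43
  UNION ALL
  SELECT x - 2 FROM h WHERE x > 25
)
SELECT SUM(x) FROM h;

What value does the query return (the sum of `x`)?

Base: x=43.
Iteration 1: 43 > 25 holds -> x = 43 - 2 = 41.
Iteration 2: 41 > 25 holds -> x = 41 - 2 = 39.
Iteration 3: 39 > 25 holds -> x = 39 - 2 = 37.
Iteration 4: 37 > 25 holds -> x = 37 - 2 = 35.
Iteration 5: 35 > 25 holds -> x = 35 - 2 = 33.
Iteration 6: 33 > 25 holds -> x = 33 - 2 = 31.
Iteration 7: 31 > 25 holds -> x = 31 - 2 = 29.
Iteration 8: 29 > 25 holds -> x = 29 - 2 = 27.
Iteration 9: 27 > 25 holds -> x = 27 - 2 = 25.
Iteration 10: 25 > 25 fails; recursion stops.
SUM(x) = 43 + 41 + 39 + 37 + 35 + 33 + 31 + 29 + 27 + 25 = 340.

340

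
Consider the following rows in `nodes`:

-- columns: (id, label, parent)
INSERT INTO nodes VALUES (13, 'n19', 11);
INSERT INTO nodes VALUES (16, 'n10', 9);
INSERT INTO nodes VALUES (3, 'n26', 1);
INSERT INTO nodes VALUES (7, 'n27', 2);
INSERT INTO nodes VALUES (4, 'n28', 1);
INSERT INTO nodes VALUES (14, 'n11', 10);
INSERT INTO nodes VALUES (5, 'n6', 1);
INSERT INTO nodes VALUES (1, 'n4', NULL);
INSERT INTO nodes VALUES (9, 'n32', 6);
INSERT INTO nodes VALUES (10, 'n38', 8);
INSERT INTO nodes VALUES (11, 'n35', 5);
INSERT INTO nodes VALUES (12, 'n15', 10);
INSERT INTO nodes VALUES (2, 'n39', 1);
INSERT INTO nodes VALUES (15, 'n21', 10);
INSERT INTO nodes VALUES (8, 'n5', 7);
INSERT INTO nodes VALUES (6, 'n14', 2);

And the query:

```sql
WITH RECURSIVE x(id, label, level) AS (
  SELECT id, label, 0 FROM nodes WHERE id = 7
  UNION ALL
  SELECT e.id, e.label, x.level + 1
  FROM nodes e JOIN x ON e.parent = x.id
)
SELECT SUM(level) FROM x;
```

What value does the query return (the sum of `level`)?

Base: id=7 (n27) at level 0.
Iteration 1: rows with parent in {7} -> n5 (id 8, level 1).
Iteration 2: rows with parent in {8} -> n38 (id 10, level 2).
Iteration 3: rows with parent in {10} -> n15 (id 12, level 3), n11 (id 14, level 3), n21 (id 15, level 3).
Iteration 4: no rows with parent in {12,14,15}; recursion stops.
SUM(level) = 0 + 1 + 2 + 3 + 3 + 3 = 12.

12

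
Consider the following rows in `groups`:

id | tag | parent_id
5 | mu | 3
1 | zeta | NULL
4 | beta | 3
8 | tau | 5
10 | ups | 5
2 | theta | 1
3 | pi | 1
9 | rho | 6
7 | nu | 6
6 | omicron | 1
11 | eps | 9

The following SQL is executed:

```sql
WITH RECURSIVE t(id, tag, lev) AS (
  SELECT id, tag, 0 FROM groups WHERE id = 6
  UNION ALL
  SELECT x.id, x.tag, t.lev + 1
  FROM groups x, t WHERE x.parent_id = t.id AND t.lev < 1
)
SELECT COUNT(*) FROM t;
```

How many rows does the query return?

Base: id=6 (omicron) at lev 0.
Iteration 1: rows with parent_id in {6} -> nu (id 7, lev 1), rho (id 9, lev 1).
Iteration 2: lev < 1 fails for all current rows; recursion stops.
Total rows emitted: 3.

3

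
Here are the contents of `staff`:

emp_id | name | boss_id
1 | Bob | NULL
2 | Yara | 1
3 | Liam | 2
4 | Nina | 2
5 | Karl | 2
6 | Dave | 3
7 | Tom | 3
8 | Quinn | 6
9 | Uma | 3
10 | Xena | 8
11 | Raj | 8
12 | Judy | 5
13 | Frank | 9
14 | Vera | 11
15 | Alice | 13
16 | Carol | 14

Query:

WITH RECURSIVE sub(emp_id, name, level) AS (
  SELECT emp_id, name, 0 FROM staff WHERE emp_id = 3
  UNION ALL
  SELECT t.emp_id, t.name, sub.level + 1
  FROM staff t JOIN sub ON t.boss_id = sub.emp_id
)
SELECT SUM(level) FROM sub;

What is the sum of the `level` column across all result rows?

25

Base: emp_id=3 (Liam) at level 0.
Iteration 1: rows with boss_id in {3} -> Dave (id 6, level 1), Tom (id 7, level 1), Uma (id 9, level 1).
Iteration 2: rows with boss_id in {6,7,9} -> Quinn (id 8, level 2), Frank (id 13, level 2).
Iteration 3: rows with boss_id in {8,13} -> Xena (id 10, level 3), Raj (id 11, level 3), Alice (id 15, level 3).
Iteration 4: rows with boss_id in {10,11,15} -> Vera (id 14, level 4).
Iteration 5: rows with boss_id in {14} -> Carol (id 16, level 5).
Iteration 6: no rows with boss_id in {16}; recursion stops.
SUM(level) = 0 + 1 + 1 + 1 + 2 + 2 + 3 + 3 + 3 + 4 + 5 = 25.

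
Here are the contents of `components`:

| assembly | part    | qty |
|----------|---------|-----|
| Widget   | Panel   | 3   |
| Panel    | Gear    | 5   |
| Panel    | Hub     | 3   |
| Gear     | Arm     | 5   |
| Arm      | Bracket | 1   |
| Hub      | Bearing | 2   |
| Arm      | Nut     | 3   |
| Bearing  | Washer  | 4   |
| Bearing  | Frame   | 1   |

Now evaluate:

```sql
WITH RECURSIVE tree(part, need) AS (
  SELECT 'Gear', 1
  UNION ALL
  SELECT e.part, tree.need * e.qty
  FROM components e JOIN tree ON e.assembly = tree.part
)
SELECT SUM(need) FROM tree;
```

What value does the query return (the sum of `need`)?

26

Base: (Gear, need=1).
Iteration 1: components of {Gear} -> Arm = 1*5 = 5.
Iteration 2: components of {Arm} -> Bracket = 5*1 = 5, Nut = 5*3 = 15.
Iteration 3: no further components; recursion stops.
SUM(need) = 1 + 5 + 5 + 15 = 26.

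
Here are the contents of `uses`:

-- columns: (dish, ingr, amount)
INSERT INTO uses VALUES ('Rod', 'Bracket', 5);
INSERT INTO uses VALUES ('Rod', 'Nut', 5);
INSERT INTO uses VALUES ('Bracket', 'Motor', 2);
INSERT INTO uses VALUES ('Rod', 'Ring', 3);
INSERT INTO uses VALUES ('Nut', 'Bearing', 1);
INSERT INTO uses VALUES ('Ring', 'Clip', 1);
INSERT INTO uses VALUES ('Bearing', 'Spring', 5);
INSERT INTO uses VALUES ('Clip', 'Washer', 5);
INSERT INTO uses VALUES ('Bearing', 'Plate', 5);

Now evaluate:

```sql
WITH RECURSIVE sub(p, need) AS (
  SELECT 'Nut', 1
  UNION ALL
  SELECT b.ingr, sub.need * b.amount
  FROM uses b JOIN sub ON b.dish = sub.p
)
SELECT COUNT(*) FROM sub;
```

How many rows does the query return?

4

Base: (Nut, need=1).
Iteration 1: components of {Nut} -> Bearing = 1*1 = 1.
Iteration 2: components of {Bearing} -> Plate = 1*5 = 5, Spring = 1*5 = 5.
Iteration 3: no further components; recursion stops.
Total rows emitted: 4.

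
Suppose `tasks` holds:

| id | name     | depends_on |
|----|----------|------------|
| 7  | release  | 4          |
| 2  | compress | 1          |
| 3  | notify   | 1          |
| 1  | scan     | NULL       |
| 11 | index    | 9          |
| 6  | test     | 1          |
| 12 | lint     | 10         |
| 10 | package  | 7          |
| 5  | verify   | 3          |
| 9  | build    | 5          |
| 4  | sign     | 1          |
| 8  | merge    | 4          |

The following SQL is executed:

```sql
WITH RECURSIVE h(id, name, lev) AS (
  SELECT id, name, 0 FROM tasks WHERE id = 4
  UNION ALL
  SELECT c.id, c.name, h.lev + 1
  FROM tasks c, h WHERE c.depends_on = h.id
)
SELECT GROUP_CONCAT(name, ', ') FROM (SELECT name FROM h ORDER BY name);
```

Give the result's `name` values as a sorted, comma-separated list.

Base: id=4 (sign) at lev 0.
Iteration 1: rows with depends_on in {4} -> release (id 7, lev 1), merge (id 8, lev 1).
Iteration 2: rows with depends_on in {7,8} -> package (id 10, lev 2).
Iteration 3: rows with depends_on in {10} -> lint (id 12, lev 3).
Iteration 4: no rows with depends_on in {12}; recursion stops.

lint, merge, package, release, sign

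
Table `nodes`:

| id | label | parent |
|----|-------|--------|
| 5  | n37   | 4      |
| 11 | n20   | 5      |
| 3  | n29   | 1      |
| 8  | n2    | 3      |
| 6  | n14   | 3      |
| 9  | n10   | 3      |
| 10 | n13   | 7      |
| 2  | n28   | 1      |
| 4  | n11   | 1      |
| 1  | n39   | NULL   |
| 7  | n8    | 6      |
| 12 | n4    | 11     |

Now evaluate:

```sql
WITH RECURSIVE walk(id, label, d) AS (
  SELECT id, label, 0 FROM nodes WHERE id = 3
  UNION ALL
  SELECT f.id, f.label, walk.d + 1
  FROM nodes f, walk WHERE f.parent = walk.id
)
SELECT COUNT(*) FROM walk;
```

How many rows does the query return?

Base: id=3 (n29) at d 0.
Iteration 1: rows with parent in {3} -> n14 (id 6, d 1), n2 (id 8, d 1), n10 (id 9, d 1).
Iteration 2: rows with parent in {6,8,9} -> n8 (id 7, d 2).
Iteration 3: rows with parent in {7} -> n13 (id 10, d 3).
Iteration 4: no rows with parent in {10}; recursion stops.
Total rows emitted: 6.

6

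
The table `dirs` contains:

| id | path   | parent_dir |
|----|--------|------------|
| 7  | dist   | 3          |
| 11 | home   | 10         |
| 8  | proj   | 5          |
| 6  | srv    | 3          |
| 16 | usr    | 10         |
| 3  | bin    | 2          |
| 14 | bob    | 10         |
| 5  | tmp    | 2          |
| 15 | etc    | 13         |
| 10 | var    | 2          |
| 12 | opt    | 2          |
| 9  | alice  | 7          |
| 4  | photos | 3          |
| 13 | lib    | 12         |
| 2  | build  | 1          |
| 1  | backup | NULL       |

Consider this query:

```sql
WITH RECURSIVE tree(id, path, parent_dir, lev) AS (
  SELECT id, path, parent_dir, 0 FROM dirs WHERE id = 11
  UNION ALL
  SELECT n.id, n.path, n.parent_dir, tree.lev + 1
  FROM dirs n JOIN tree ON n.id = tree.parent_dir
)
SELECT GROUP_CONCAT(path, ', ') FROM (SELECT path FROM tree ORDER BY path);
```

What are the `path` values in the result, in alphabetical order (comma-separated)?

Base: id=11 (home), parent_dir=10, lev 0.
Iteration 1: join on id=10 -> var (id 10, parent_dir=2, lev 1).
Iteration 2: join on id=2 -> build (id 2, parent_dir=1, lev 2).
Iteration 3: join on id=1 -> backup (id 1, parent_dir=NULL, lev 3).
Iteration 4: parent_dir is NULL; no match; recursion stops.

backup, build, home, var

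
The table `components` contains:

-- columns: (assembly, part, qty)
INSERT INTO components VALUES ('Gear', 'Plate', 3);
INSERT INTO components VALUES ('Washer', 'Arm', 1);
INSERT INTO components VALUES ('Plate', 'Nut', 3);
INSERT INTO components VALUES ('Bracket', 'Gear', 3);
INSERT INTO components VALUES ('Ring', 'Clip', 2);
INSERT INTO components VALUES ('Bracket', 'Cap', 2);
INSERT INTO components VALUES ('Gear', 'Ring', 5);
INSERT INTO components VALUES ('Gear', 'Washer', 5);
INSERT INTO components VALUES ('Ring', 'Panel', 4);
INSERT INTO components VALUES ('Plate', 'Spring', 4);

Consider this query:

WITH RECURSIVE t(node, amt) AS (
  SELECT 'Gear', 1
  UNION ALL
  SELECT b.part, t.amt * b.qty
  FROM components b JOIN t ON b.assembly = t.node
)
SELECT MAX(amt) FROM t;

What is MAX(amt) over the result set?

20

Base: (Gear, amt=1).
Iteration 1: components of {Gear} -> Plate = 1*3 = 3, Ring = 1*5 = 5, Washer = 1*5 = 5.
Iteration 2: components of {Plate,Ring,Washer} -> Arm = 5*1 = 5, Clip = 5*2 = 10, Nut = 3*3 = 9, Panel = 5*4 = 20, Spring = 3*4 = 12.
Iteration 3: no further components; recursion stops.
amt values: 1, 5, 3, 5, 5, 12, 9, 10, 20; the maximum is 20.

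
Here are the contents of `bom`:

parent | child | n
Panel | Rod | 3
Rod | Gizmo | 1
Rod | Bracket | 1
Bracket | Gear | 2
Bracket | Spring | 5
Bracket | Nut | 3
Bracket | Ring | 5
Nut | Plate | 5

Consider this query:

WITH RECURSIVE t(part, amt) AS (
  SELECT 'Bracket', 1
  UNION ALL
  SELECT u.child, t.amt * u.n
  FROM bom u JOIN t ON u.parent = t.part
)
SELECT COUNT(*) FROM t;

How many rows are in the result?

Base: (Bracket, amt=1).
Iteration 1: components of {Bracket} -> Gear = 1*2 = 2, Nut = 1*3 = 3, Ring = 1*5 = 5, Spring = 1*5 = 5.
Iteration 2: components of {Gear,Nut,Ring,Spring} -> Plate = 3*5 = 15.
Iteration 3: no further components; recursion stops.
Total rows emitted: 6.

6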